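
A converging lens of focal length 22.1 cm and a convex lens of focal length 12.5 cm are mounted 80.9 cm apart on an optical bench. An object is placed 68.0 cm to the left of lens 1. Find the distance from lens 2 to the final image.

Lens 1: 1/d_i1 = 1/f₁ − 1/d_o1 = 1/(22.1) − 1/(68.0) = 0.03054, so d_i1 = 32.74 cm.
The intermediate image is 32.74 cm to the right of lens 1, which is 80.9 − (32.74) = 48.16 cm to the left of lens 2, so d_o2 = +48.16 cm.
Lens 2: 1/d_i2 = 1/f₂ − 1/d_o2 = 1/(12.5) − 1/(48.16) = 0.05924, so d_i2 = 16.9 cm.
The final image is real, 16.9 cm to the right of lens 2 (overall magnification ≈ 0.17).

16.9 cm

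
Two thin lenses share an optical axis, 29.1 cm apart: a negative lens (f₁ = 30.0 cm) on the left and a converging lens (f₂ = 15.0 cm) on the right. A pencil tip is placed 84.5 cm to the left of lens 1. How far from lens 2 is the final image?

21.2 cm

Lens 1 is diverging, so f₁ = −30.0 cm.
Lens 1: 1/d_i1 = 1/f₁ − 1/d_o1 = 1/(-30.0) − 1/(84.5) = -0.04517, so d_i1 = -22.14 cm.
The intermediate image is 22.14 cm to the left of lens 1 (virtual), which is 29.1 − (-22.14) = 51.24 cm to the left of lens 2, so d_o2 = +51.24 cm.
Lens 2: 1/d_i2 = 1/f₂ − 1/d_o2 = 1/(15.0) − 1/(51.24) = 0.04715, so d_i2 = 21.2 cm.
The final image is real, 21.2 cm to the right of lens 2 (overall magnification ≈ -0.11).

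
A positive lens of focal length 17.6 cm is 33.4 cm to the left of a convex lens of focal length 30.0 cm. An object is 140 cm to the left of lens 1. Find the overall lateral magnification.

m = -0.258

Lens 1: 1/d_i1 = 1/(17.6) − 1/(140) = 0.04968, so d_i1 = 20.13 cm; m₁ = −d_i1/d_o1 = -0.1438.
d_o2 = 33.4 − (20.13) = 13.27 cm.
Lens 2: 1/d_i2 = 1/(30.0) − 1/(13.27) = -0.04202, so d_i2 = -23.80 cm; m₂ = −d_i2/d_o2 = +1.793.
m = m₁·m₂ = (-0.1438)(+1.793) = -0.258.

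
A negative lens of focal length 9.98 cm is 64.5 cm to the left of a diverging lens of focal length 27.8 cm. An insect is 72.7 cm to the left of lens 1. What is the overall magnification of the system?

f₁ = −9.98 cm (diverging).
Lens 1: 1/d_i1 = 1/(-9.98) − 1/(72.7) = -0.1140, so d_i1 = -8.775 cm; m₁ = −d_i1/d_o1 = +0.1207.
d_o2 = 64.5 − (-8.775) = 73.28 cm.
f₂ = −27.8 cm (diverging).
Lens 2: 1/d_i2 = 1/(-27.8) − 1/(73.28) = -0.04962, so d_i2 = -20.15 cm; m₂ = −d_i2/d_o2 = +0.2750.
m = m₁·m₂ = (+0.1207)(+0.2750) = +0.0332.

m = +0.0332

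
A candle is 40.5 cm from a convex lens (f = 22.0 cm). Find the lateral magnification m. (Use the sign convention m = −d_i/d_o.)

m = -1.19

1/d_i = 1/f − 1/d_o = 1/(22.00) − 1/(40.5) = 0.02076, so d_i = 48.16 cm.
m = −d_i/d_o = −(48.16)/(40.5) = -1.19.
The image is real, inverted and enlarged, on the far side of the lens.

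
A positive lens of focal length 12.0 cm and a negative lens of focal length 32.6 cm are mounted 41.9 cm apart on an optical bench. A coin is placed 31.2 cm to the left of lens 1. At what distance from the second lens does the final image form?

Lens 1: 1/d_i1 = 1/f₁ − 1/d_o1 = 1/(12.0) − 1/(31.2) = 0.05128, so d_i1 = 19.50 cm.
The intermediate image is 19.50 cm to the right of lens 1, which is 41.9 − (19.50) = 22.40 cm to the left of lens 2, so d_o2 = +22.40 cm.
Lens 2 is diverging, so f₂ = −32.6 cm.
Lens 2: 1/d_i2 = 1/f₂ − 1/d_o2 = 1/(-32.6) − 1/(22.40) = -0.07532, so d_i2 = -13.3 cm.
The final image is virtual, 13.3 cm to the left of lens 2 (overall magnification ≈ -0.37).

13.3 cm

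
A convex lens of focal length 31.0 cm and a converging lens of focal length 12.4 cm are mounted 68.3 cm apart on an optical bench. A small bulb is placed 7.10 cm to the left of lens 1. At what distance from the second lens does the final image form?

Lens 1: 1/d_i1 = 1/f₁ − 1/d_o1 = 1/(31.0) − 1/(7.10) = -0.1086, so d_i1 = -9.209 cm.
The intermediate image is 9.209 cm to the left of lens 1 (virtual), which is 68.3 − (-9.209) = 77.51 cm to the left of lens 2, so d_o2 = +77.51 cm.
Lens 2: 1/d_i2 = 1/f₂ − 1/d_o2 = 1/(12.4) − 1/(77.51) = 0.06774, so d_i2 = 14.8 cm.
The final image is real, 14.8 cm to the right of lens 2 (overall magnification ≈ -0.25).

14.8 cm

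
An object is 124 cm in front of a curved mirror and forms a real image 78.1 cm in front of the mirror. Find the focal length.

f = 47.9 cm (concave)

Real image ⇒ d_i = +78.1 cm.
1/f = 1/d_o + 1/d_i = 1/(124) + 1/(78.1) = 0.02087, so f = 47.9 cm.
Since f is positive, the curved mirror is concave.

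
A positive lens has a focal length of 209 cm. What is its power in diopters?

P = +0.478 D

f = 209 cm = 2.09 m.
P = 1/f = 1/(2.09 m) = +0.478 D.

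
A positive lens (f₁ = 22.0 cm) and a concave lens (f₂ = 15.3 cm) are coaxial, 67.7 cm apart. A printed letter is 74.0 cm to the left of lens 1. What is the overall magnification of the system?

Lens 1: 1/d_i1 = 1/(22.0) − 1/(74.0) = 0.03194, so d_i1 = 31.31 cm; m₁ = −d_i1/d_o1 = -0.4231.
d_o2 = 67.7 − (31.31) = 36.39 cm.
f₂ = −15.3 cm (diverging).
Lens 2: 1/d_i2 = 1/(-15.3) − 1/(36.39) = -0.09284, so d_i2 = -10.77 cm; m₂ = −d_i2/d_o2 = +0.2960.
m = m₁·m₂ = (-0.4231)(+0.2960) = -0.125.

m = -0.125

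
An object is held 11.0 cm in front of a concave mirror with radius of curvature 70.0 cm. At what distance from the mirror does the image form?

16.0 cm

f = R/2 = 70.0/2 = 35.00 cm.
Mirror equation: 1/v = 1/f − 1/u = 1/(35.00) − 1/(11.0) = 0.02857 − 0.09091 = -0.06234, so v = -16.0 cm.
The image is virtual, upright and enlarged, behind the mirror.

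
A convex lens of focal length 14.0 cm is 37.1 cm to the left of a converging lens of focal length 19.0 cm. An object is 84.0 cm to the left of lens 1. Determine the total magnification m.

Lens 1: 1/d_i1 = 1/(14.0) − 1/(84.0) = 0.05952, so d_i1 = 16.80 cm; m₁ = −d_i1/d_o1 = -0.2000.
d_o2 = 37.1 − (16.80) = 20.30 cm.
Lens 2: 1/d_i2 = 1/(19.0) − 1/(20.30) = 0.003370, so d_i2 = 296.7 cm; m₂ = −d_i2/d_o2 = -14.62.
m = m₁·m₂ = (-0.2000)(-14.62) = +2.92.

m = +2.92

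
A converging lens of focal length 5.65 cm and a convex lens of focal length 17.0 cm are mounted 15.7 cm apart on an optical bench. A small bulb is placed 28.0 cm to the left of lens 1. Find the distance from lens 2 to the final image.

17.5 cm

Lens 1: 1/d_i1 = 1/f₁ − 1/d_o1 = 1/(5.65) − 1/(28.0) = 0.1413, so d_i1 = 7.078 cm.
The intermediate image is 7.078 cm to the right of lens 1, which is 15.7 − (7.078) = 8.622 cm to the left of lens 2, so d_o2 = +8.622 cm.
Lens 2: 1/d_i2 = 1/f₂ − 1/d_o2 = 1/(17.0) − 1/(8.622) = -0.05716, so d_i2 = -17.5 cm.
The final image is virtual, 17.5 cm to the left of lens 2 (overall magnification ≈ -0.51).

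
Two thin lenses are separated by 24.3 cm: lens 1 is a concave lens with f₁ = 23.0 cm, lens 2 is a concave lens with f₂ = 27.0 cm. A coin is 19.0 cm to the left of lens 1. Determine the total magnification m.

f₁ = −23.0 cm (diverging).
Lens 1: 1/d_i1 = 1/(-23.0) − 1/(19.0) = -0.09611, so d_i1 = -10.40 cm; m₁ = −d_i1/d_o1 = +0.5474.
d_o2 = 24.3 − (-10.40) = 34.70 cm.
f₂ = −27.0 cm (diverging).
Lens 2: 1/d_i2 = 1/(-27.0) − 1/(34.70) = -0.06586, so d_i2 = -15.18 cm; m₂ = −d_i2/d_o2 = +0.4376.
m = m₁·m₂ = (+0.5474)(+0.4376) = +0.240.

m = +0.240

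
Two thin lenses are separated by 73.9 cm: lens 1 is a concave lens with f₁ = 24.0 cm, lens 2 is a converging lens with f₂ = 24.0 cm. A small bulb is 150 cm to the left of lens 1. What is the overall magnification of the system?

f₁ = −24.0 cm (diverging).
Lens 1: 1/d_i1 = 1/(-24.0) − 1/(150) = -0.04833, so d_i1 = -20.69 cm; m₁ = −d_i1/d_o1 = +0.1379.
d_o2 = 73.9 − (-20.69) = 94.59 cm.
Lens 2: 1/d_i2 = 1/(24.0) − 1/(94.59) = 0.03109, so d_i2 = 32.16 cm; m₂ = −d_i2/d_o2 = -0.3400.
m = m₁·m₂ = (+0.1379)(-0.3400) = -0.0469.

m = -0.0469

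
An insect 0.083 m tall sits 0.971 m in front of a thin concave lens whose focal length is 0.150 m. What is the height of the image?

For a concave lens, f = -0.150 m.
1/d_i = 1/f − 1/d_o = 1/(-0.1500) − 1/(0.971) = -7.697, so d_i = -0.1299 m.
m = −d_i/d_o = +0.1338.
|h_i| = |m|·h_o = 0.1338 × 0.083 = 0.0111 m. The image is virtual, upright and reduced, on the same side as the object.

0.0111 m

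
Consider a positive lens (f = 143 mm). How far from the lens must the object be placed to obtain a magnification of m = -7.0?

163 mm

m = −d_i/d_o ⇒ d_i = −m·d_o.
1/f = 1/d_o + 1/d_i = 1/d_o − 1/(m·d_o) = (1 − 1/m)/d_o, so d_o = f(1 − 1/m) = (143.0)(1 − 1/(-7.0)) = 163 mm.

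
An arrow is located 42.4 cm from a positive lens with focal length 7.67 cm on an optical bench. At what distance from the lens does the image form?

9.36 cm

Thin-lens equation: 1/d_i = 1/f − 1/d_o = 1/(7.670) − 1/(42.4) = 0.1304 − 0.02358 = 0.1068, so d_i = 9.36 cm.
The image is real, inverted and reduced, on the far side of the lens.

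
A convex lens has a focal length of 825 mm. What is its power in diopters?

P = +1.21 D

f = 82.5 cm = 0.825 m.
P = 1/f = 1/(0.825 m) = +1.21 D.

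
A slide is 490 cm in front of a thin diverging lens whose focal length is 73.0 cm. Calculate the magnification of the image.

For a diverging lens, f = -73.0 cm.
1/d_i = 1/f − 1/d_o = 1/(-73.00) − 1/(490) = -0.01574, so d_i = -63.53 cm.
m = −d_i/d_o = −(-63.53)/(490) = +0.130.
The image is virtual, upright and reduced, on the same side as the object.

m = +0.130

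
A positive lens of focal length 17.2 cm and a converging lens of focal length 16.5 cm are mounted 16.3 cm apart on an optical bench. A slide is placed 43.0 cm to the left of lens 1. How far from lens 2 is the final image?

7.07 cm

Lens 1: 1/d_i1 = 1/f₁ − 1/d_o1 = 1/(17.2) − 1/(43.0) = 0.03488, so d_i1 = 28.67 cm.
The intermediate image is 28.67 cm to the right of lens 1, which lies 12.37 cm to the right of lens 2 — a virtual object — so d_o2 = −12.37 cm.
Lens 2: 1/d_i2 = 1/f₂ − 1/d_o2 = 1/(16.5) − 1/(-12.37) = 0.1414, so d_i2 = 7.07 cm.
The final image is real, 7.07 cm to the right of lens 2 (overall magnification ≈ -0.38).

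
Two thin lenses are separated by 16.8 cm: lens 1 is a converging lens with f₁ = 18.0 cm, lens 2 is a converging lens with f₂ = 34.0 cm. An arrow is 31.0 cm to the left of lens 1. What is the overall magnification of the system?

m = -0.783

Lens 1: 1/d_i1 = 1/(18.0) − 1/(31.0) = 0.02330, so d_i1 = 42.92 cm; m₁ = −d_i1/d_o1 = -1.385.
d_o2 = 16.8 − (42.92) = -26.12 cm (virtual object).
Lens 2: 1/d_i2 = 1/(34.0) − 1/(-26.12) = 0.06770, so d_i2 = 14.77 cm; m₂ = −d_i2/d_o2 = +0.5655.
m = m₁·m₂ = (-1.385)(+0.5655) = -0.783.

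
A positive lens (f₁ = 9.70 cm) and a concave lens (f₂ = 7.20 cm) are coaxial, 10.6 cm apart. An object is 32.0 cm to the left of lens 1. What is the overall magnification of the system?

Lens 1: 1/d_i1 = 1/(9.70) − 1/(32.0) = 0.07184, so d_i1 = 13.92 cm; m₁ = −d_i1/d_o1 = -0.4350.
d_o2 = 10.6 − (13.92) = -3.320 cm (virtual object).
f₂ = −7.20 cm (diverging).
Lens 2: 1/d_i2 = 1/(-7.20) − 1/(-3.320) = 0.1623, so d_i2 = 6.161 cm; m₂ = −d_i2/d_o2 = +1.856.
m = m₁·m₂ = (-0.4350)(+1.856) = -0.807.

m = -0.807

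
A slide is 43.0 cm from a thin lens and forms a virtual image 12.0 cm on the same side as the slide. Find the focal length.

Virtual image ⇒ d_i = −12.0 cm.
1/f = 1/d_o + 1/d_i = 1/(43.0) + 1/(-12.0) = -0.06008, so f = -16.6 cm.
Since f is negative, the thin lens is diverging.

f = -16.6 cm (diverging)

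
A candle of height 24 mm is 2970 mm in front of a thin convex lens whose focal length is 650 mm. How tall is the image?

1/d_i = 1/f − 1/d_o = 1/(650.0) − 1/(2970) = 0.001202, so d_i = 832.1 mm.
m = −d_i/d_o = -0.2802.
|h_i| = |m|·h_o = 0.2802 × 24 = 6.72 mm. The image is real, inverted and reduced, on the far side of the lens.

6.72 mm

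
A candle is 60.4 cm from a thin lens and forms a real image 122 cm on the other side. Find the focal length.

f = 40.4 cm (converging)

Real image ⇒ d_i = +122 cm.
1/f = 1/d_o + 1/d_i = 1/(60.4) + 1/(122) = 0.02475, so f = 40.4 cm.
Since f is positive, the thin lens is converging.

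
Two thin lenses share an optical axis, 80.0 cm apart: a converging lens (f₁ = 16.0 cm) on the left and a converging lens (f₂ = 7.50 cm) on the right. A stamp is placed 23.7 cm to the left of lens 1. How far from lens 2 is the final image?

9.92 cm

Lens 1: 1/d_i1 = 1/f₁ − 1/d_o1 = 1/(16.0) − 1/(23.7) = 0.02031, so d_i1 = 49.25 cm.
The intermediate image is 49.25 cm to the right of lens 1, which is 80.0 − (49.25) = 30.75 cm to the left of lens 2, so d_o2 = +30.75 cm.
Lens 2: 1/d_i2 = 1/f₂ − 1/d_o2 = 1/(7.50) − 1/(30.75) = 0.1008, so d_i2 = 9.92 cm.
The final image is real, 9.92 cm to the right of lens 2 (overall magnification ≈ 0.67).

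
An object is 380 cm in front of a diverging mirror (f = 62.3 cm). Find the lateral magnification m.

m = +0.141

For a diverging mirror, f = -62.3 cm.
1/d_i = 1/f − 1/d_o = 1/(-62.30) − 1/(380) = -0.01868, so d_i = -53.52 cm.
m = −d_i/d_o = −(-53.52)/(380) = +0.141.
The image is virtual, upright and reduced, behind the mirror.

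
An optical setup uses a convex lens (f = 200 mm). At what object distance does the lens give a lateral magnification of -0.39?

m = −d_i/d_o ⇒ d_i = −m·d_o.
1/f = 1/d_o + 1/d_i = 1/d_o − 1/(m·d_o) = (1 − 1/m)/d_o, so d_o = f(1 − 1/m) = (200.0)(1 − 1/(-0.39)) = 713 mm.

713 mm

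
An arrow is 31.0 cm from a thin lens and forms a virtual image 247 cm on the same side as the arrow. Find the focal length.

f = 35.4 cm (converging)

Virtual image ⇒ d_i = −247 cm.
1/f = 1/d_o + 1/d_i = 1/(31.0) + 1/(-247) = 0.02821, so f = 35.4 cm.
Since f is positive, the thin lens is converging.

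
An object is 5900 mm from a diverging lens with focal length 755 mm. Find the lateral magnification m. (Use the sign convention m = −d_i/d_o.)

m = +0.113

For a diverging lens, f = -755 mm.
1/d_i = 1/f − 1/d_o = 1/(-755.0) − 1/(5900) = -0.001494, so d_i = -669.3 mm.
m = −d_i/d_o = −(-669.3)/(5900) = +0.113.
The image is virtual, upright and reduced, on the same side as the object.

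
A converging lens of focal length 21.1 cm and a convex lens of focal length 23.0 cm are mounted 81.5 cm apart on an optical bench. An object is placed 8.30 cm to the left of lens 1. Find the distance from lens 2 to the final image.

Lens 1: 1/d_i1 = 1/f₁ − 1/d_o1 = 1/(21.1) − 1/(8.30) = -0.07309, so d_i1 = -13.68 cm.
The intermediate image is 13.68 cm to the left of lens 1 (virtual), which is 81.5 − (-13.68) = 95.18 cm to the left of lens 2, so d_o2 = +95.18 cm.
Lens 2: 1/d_i2 = 1/f₂ − 1/d_o2 = 1/(23.0) − 1/(95.18) = 0.03297, so d_i2 = 30.3 cm.
The final image is real, 30.3 cm to the right of lens 2 (overall magnification ≈ -0.53).

30.3 cm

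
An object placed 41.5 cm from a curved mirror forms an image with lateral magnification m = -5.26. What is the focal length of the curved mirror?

f = 34.9 cm (concave)

m = −d_i/d_o ⇒ d_i = −m·d_o = −(-5.26)·(41.5) = 218.3 cm.
1/f = 1/d_o + 1/d_i = 1/(41.5) + 1/(218.3) = 0.02868, so f = 34.9 cm.
Since f is positive, the curved mirror is concave.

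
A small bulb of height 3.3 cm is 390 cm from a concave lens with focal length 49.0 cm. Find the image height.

0.368 cm

For a concave lens, f = -49.0 cm.
1/d_i = 1/f − 1/d_o = 1/(-49.00) − 1/(390) = -0.02297, so d_i = -43.53 cm.
m = −d_i/d_o = +0.1116.
|h_i| = |m|·h_o = 0.1116 × 3.3 = 0.368 cm. The image is virtual, upright and reduced, on the same side as the object.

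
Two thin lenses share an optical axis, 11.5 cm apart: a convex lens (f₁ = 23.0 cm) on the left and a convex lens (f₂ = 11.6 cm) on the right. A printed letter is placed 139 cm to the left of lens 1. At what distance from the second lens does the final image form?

6.74 cm

Lens 1: 1/d_i1 = 1/f₁ − 1/d_o1 = 1/(23.0) − 1/(139) = 0.03628, so d_i1 = 27.56 cm.
The intermediate image is 27.56 cm to the right of lens 1, which lies 16.06 cm to the right of lens 2 — a virtual object — so d_o2 = −16.06 cm.
Lens 2: 1/d_i2 = 1/f₂ − 1/d_o2 = 1/(11.6) − 1/(-16.06) = 0.1485, so d_i2 = 6.74 cm.
The final image is real, 6.74 cm to the right of lens 2 (overall magnification ≈ -0.083).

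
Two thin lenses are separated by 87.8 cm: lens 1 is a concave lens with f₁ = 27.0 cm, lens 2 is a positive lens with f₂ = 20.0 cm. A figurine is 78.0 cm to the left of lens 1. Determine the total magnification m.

m = -0.0585

f₁ = −27.0 cm (diverging).
Lens 1: 1/d_i1 = 1/(-27.0) − 1/(78.0) = -0.04986, so d_i1 = -20.06 cm; m₁ = −d_i1/d_o1 = +0.2572.
d_o2 = 87.8 − (-20.06) = 107.9 cm.
Lens 2: 1/d_i2 = 1/(20.0) − 1/(107.9) = 0.04073, so d_i2 = 24.55 cm; m₂ = −d_i2/d_o2 = -0.2275.
m = m₁·m₂ = (+0.2572)(-0.2275) = -0.0585.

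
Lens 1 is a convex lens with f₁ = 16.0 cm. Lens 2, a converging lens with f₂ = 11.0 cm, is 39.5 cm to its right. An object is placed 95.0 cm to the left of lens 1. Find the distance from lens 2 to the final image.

24.1 cm

Lens 1: 1/d_i1 = 1/f₁ − 1/d_o1 = 1/(16.0) − 1/(95.0) = 0.05197, so d_i1 = 19.24 cm.
The intermediate image is 19.24 cm to the right of lens 1, which is 39.5 − (19.24) = 20.26 cm to the left of lens 2, so d_o2 = +20.26 cm.
Lens 2: 1/d_i2 = 1/f₂ − 1/d_o2 = 1/(11.0) − 1/(20.26) = 0.04155, so d_i2 = 24.1 cm.
The final image is real, 24.1 cm to the right of lens 2 (overall magnification ≈ 0.24).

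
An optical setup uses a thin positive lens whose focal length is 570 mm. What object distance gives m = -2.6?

m = −d_i/d_o ⇒ d_i = −m·d_o.
1/f = 1/d_o + 1/d_i = 1/d_o − 1/(m·d_o) = (1 − 1/m)/d_o, so d_o = f(1 − 1/m) = (570.0)(1 − 1/(-2.6)) = 789 mm.

789 mm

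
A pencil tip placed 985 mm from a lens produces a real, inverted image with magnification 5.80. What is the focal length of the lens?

f = 840 mm (converging)

m = −d_i/d_o ⇒ d_i = −m·d_o = −(-5.80)·(985) = 5713 mm.
1/f = 1/d_o + 1/d_i = 1/(985) + 1/(5713) = 0.001190, so f = 840 mm.
Since f is positive, the lens is converging.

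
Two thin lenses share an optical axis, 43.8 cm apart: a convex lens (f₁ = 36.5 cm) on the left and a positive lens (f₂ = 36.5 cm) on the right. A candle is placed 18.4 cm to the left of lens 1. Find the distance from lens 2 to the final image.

66.5 cm

Lens 1: 1/d_i1 = 1/f₁ − 1/d_o1 = 1/(36.5) − 1/(18.4) = -0.02695, so d_i1 = -37.10 cm.
The intermediate image is 37.10 cm to the left of lens 1 (virtual), which is 43.8 − (-37.10) = 80.90 cm to the left of lens 2, so d_o2 = +80.90 cm.
Lens 2: 1/d_i2 = 1/f₂ − 1/d_o2 = 1/(36.5) − 1/(80.90) = 0.01504, so d_i2 = 66.5 cm.
The final image is real, 66.5 cm to the right of lens 2 (overall magnification ≈ -1.7).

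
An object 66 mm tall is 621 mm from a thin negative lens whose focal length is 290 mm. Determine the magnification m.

For a negative lens, f = -290 mm.
1/d_i = 1/f − 1/d_o = 1/(-290.0) − 1/(621) = -0.005059, so d_i = -197.7 mm.
m = −d_i/d_o = −(-197.7)/(621) = +0.318.
The image is virtual, upright and reduced, on the same side as the object.

m = +0.318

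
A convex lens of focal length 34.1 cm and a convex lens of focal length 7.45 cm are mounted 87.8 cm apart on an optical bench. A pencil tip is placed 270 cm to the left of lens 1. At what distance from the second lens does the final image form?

8.79 cm

Lens 1: 1/d_i1 = 1/f₁ − 1/d_o1 = 1/(34.1) − 1/(270) = 0.02562, so d_i1 = 39.03 cm.
The intermediate image is 39.03 cm to the right of lens 1, which is 87.8 − (39.03) = 48.77 cm to the left of lens 2, so d_o2 = +48.77 cm.
Lens 2: 1/d_i2 = 1/f₂ − 1/d_o2 = 1/(7.45) − 1/(48.77) = 0.1137, so d_i2 = 8.79 cm.
The final image is real, 8.79 cm to the right of lens 2 (overall magnification ≈ 0.026).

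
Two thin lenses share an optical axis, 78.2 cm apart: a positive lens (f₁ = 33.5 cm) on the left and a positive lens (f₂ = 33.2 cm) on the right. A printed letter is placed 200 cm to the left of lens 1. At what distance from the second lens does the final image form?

Lens 1: 1/d_i1 = 1/f₁ − 1/d_o1 = 1/(33.5) − 1/(200) = 0.02485, so d_i1 = 40.24 cm.
The intermediate image is 40.24 cm to the right of lens 1, which is 78.2 − (40.24) = 37.96 cm to the left of lens 2, so d_o2 = +37.96 cm.
Lens 2: 1/d_i2 = 1/f₂ − 1/d_o2 = 1/(33.2) − 1/(37.96) = 0.003777, so d_i2 = 265 cm.
The final image is real, 265 cm to the right of lens 2 (overall magnification ≈ 1.4).

265 cm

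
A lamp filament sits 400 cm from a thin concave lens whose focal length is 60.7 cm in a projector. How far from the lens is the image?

For a concave lens, f = -60.7 cm.
Thin-lens equation: 1/d_i = 1/f − 1/d_o = 1/(-60.70) − 1/(400) = -0.01647 − 0.002500 = -0.01897, so d_i = -52.7 cm.
The image is virtual, upright and reduced, on the same side as the object.

52.7 cm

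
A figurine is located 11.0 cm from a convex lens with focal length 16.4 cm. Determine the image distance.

33.4 cm

Lens equation: 1/q = 1/f − 1/p = 1/(16.40) − 1/(11.0) = 0.06098 − 0.09091 = -0.02993, so q = -33.4 cm.
The image is virtual, upright and enlarged, on the same side as the object.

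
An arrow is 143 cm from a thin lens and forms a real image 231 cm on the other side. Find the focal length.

f = 88.3 cm (converging)

Real image ⇒ d_i = +231 cm.
1/f = 1/d_o + 1/d_i = 1/(143) + 1/(231) = 0.01132, so f = 88.3 cm.
Since f is positive, the thin lens is converging.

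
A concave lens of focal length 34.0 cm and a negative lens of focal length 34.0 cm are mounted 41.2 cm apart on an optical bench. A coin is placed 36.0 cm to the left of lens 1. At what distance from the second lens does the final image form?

21.5 cm

Lens 1 is diverging, so f₁ = −34.0 cm.
Lens 1: 1/d_i1 = 1/f₁ − 1/d_o1 = 1/(-34.0) − 1/(36.0) = -0.05719, so d_i1 = -17.49 cm.
The intermediate image is 17.49 cm to the left of lens 1 (virtual), which is 41.2 − (-17.49) = 58.69 cm to the left of lens 2, so d_o2 = +58.69 cm.
Lens 2 is diverging, so f₂ = −34.0 cm.
Lens 2: 1/d_i2 = 1/f₂ − 1/d_o2 = 1/(-34.0) − 1/(58.69) = -0.04645, so d_i2 = -21.5 cm.
The final image is virtual, 21.5 cm to the left of lens 2 (overall magnification ≈ 0.18).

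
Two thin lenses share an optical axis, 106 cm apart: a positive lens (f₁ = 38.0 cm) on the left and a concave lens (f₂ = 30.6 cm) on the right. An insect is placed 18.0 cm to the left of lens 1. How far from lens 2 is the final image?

Lens 1: 1/d_i1 = 1/f₁ − 1/d_o1 = 1/(38.0) − 1/(18.0) = -0.02924, so d_i1 = -34.20 cm.
The intermediate image is 34.20 cm to the left of lens 1 (virtual), which is 106 − (-34.20) = 140.2 cm to the left of lens 2, so d_o2 = +140.2 cm.
Lens 2 is diverging, so f₂ = −30.6 cm.
Lens 2: 1/d_i2 = 1/f₂ − 1/d_o2 = 1/(-30.6) − 1/(140.2) = -0.03981, so d_i2 = -25.1 cm.
The final image is virtual, 25.1 cm to the left of lens 2 (overall magnification ≈ 0.34).

25.1 cm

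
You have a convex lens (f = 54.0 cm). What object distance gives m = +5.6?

44.4 cm

m = −d_i/d_o ⇒ d_i = −m·d_o.
1/f = 1/d_o + 1/d_i = 1/d_o − 1/(m·d_o) = (1 − 1/m)/d_o, so d_o = f(1 − 1/m) = (54.00)(1 − 1/(+5.6)) = 44.4 cm.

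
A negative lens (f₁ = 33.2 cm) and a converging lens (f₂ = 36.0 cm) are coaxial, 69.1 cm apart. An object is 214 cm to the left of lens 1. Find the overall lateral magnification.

m = -0.0782

f₁ = −33.2 cm (diverging).
Lens 1: 1/d_i1 = 1/(-33.2) − 1/(214) = -0.03479, so d_i1 = -28.74 cm; m₁ = −d_i1/d_o1 = +0.1343.
d_o2 = 69.1 − (-28.74) = 97.84 cm.
Lens 2: 1/d_i2 = 1/(36.0) − 1/(97.84) = 0.01756, so d_i2 = 56.96 cm; m₂ = −d_i2/d_o2 = -0.5821.
m = m₁·m₂ = (+0.1343)(-0.5821) = -0.0782.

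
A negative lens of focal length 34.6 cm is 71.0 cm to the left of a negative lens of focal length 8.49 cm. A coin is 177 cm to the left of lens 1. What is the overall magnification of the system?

f₁ = −34.6 cm (diverging).
Lens 1: 1/d_i1 = 1/(-34.6) − 1/(177) = -0.03455, so d_i1 = -28.94 cm; m₁ = −d_i1/d_o1 = +0.1635.
d_o2 = 71.0 − (-28.94) = 99.94 cm.
f₂ = −8.49 cm (diverging).
Lens 2: 1/d_i2 = 1/(-8.49) − 1/(99.94) = -0.1278, so d_i2 = -7.825 cm; m₂ = −d_i2/d_o2 = +0.07830.
m = m₁·m₂ = (+0.1635)(+0.07830) = +0.0128.

m = +0.0128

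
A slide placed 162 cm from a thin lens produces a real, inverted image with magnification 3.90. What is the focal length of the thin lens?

f = 129 cm (converging)

m = −d_i/d_o ⇒ d_i = −m·d_o = −(-3.90)·(162) = 631.8 cm.
1/f = 1/d_o + 1/d_i = 1/(162) + 1/(631.8) = 0.007756, so f = 129 cm.
Since f is positive, the thin lens is converging.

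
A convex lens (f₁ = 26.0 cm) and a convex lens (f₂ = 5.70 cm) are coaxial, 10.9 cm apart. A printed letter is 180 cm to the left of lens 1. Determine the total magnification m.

Lens 1: 1/d_i1 = 1/(26.0) − 1/(180) = 0.03291, so d_i1 = 30.39 cm; m₁ = −d_i1/d_o1 = -0.1688.
d_o2 = 10.9 − (30.39) = -19.49 cm (virtual object).
Lens 2: 1/d_i2 = 1/(5.70) − 1/(-19.49) = 0.2267, so d_i2 = 4.410 cm; m₂ = −d_i2/d_o2 = +0.2263.
m = m₁·m₂ = (-0.1688)(+0.2263) = -0.0382.

m = -0.0382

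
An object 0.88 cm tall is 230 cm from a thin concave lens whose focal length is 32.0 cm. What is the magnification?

m = +0.122

For a concave lens, f = -32.0 cm.
1/d_i = 1/f − 1/d_o = 1/(-32.00) − 1/(230) = -0.03560, so d_i = -28.09 cm.
m = −d_i/d_o = −(-28.09)/(230) = +0.122.
The image is virtual, upright and reduced, on the same side as the object.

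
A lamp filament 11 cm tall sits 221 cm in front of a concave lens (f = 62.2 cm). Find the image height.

For a concave lens, f = -62.2 cm.
1/d_i = 1/f − 1/d_o = 1/(-62.20) − 1/(221) = -0.02060, so d_i = -48.54 cm.
m = −d_i/d_o = +0.2196.
|h_i| = |m|·h_o = 0.2196 × 11 = 2.42 cm. The image is virtual, upright and reduced, on the same side as the object.

2.42 cm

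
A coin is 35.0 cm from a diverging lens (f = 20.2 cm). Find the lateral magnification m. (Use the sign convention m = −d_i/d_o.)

m = +0.366

For a diverging lens, f = -20.2 cm.
1/d_i = 1/f − 1/d_o = 1/(-20.20) − 1/(35.0) = -0.07808, so d_i = -12.81 cm.
m = −d_i/d_o = −(-12.81)/(35.0) = +0.366.
The image is virtual, upright and reduced, on the same side as the object.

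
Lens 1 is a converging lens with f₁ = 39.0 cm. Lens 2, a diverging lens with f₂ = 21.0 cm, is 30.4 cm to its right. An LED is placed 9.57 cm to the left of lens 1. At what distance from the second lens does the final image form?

14.1 cm

Lens 1: 1/d_i1 = 1/f₁ − 1/d_o1 = 1/(39.0) − 1/(9.57) = -0.07885, so d_i1 = -12.68 cm.
The intermediate image is 12.68 cm to the left of lens 1 (virtual), which is 30.4 − (-12.68) = 43.08 cm to the left of lens 2, so d_o2 = +43.08 cm.
Lens 2 is diverging, so f₂ = −21.0 cm.
Lens 2: 1/d_i2 = 1/f₂ − 1/d_o2 = 1/(-21.0) − 1/(43.08) = -0.07083, so d_i2 = -14.1 cm.
The final image is virtual, 14.1 cm to the left of lens 2 (overall magnification ≈ 0.43).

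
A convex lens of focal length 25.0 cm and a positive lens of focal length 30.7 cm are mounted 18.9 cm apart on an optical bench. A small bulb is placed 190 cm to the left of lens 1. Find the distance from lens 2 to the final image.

7.48 cm

Lens 1: 1/d_i1 = 1/f₁ − 1/d_o1 = 1/(25.0) − 1/(190) = 0.03474, so d_i1 = 28.79 cm.
The intermediate image is 28.79 cm to the right of lens 1, which lies 9.890 cm to the right of lens 2 — a virtual object — so d_o2 = −9.890 cm.
Lens 2: 1/d_i2 = 1/f₂ − 1/d_o2 = 1/(30.7) − 1/(-9.890) = 0.1337, so d_i2 = 7.48 cm.
The final image is real, 7.48 cm to the right of lens 2 (overall magnification ≈ -0.11).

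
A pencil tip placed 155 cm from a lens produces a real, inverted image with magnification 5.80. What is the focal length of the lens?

f = 132 cm (converging)

m = −d_i/d_o ⇒ d_i = −m·d_o = −(-5.80)·(155) = 899.0 cm.
1/f = 1/d_o + 1/d_i = 1/(155) + 1/(899.0) = 0.007564, so f = 132 cm.
Since f is positive, the lens is converging.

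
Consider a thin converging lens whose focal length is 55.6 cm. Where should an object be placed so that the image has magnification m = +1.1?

m = −d_i/d_o ⇒ d_i = −m·d_o.
1/f = 1/d_o + 1/d_i = 1/d_o − 1/(m·d_o) = (1 − 1/m)/d_o, so d_o = f(1 − 1/m) = (55.60)(1 − 1/(+1.1)) = 5.05 cm.

5.05 cm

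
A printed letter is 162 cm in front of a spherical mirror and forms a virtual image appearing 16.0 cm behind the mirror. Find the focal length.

f = -17.8 cm (convex)

Virtual image ⇒ d_i = −16.0 cm.
1/f = 1/d_o + 1/d_i = 1/(162) + 1/(-16.0) = -0.05633, so f = -17.8 cm.
Since f is negative, the spherical mirror is convex.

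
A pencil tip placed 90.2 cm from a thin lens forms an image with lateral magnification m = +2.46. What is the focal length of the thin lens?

m = −d_i/d_o ⇒ d_i = −m·d_o = −(+2.46)·(90.2) = -221.9 cm.
1/f = 1/d_o + 1/d_i = 1/(90.2) + 1/(-221.9) = 0.006580, so f = 152 cm.
Since f is positive, the thin lens is converging.

f = 152 cm (converging)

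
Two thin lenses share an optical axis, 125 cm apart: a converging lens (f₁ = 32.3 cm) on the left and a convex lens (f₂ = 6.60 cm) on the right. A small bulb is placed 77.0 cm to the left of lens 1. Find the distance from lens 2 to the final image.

7.29 cm

Lens 1: 1/d_i1 = 1/f₁ − 1/d_o1 = 1/(32.3) − 1/(77.0) = 0.01797, so d_i1 = 55.64 cm.
The intermediate image is 55.64 cm to the right of lens 1, which is 125 − (55.64) = 69.36 cm to the left of lens 2, so d_o2 = +69.36 cm.
Lens 2: 1/d_i2 = 1/f₂ − 1/d_o2 = 1/(6.60) − 1/(69.36) = 0.1371, so d_i2 = 7.29 cm.
The final image is real, 7.29 cm to the right of lens 2 (overall magnification ≈ 0.076).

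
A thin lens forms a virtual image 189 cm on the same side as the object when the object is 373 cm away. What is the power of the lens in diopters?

Virtual image ⇒ d_i = −189 cm.
1/f = 1/d_o + 1/d_i = 1/(373) + 1/(-189) = -0.002610 cm⁻¹.
f = -383.1 cm = -3.831 m, so P = 1/f = -0.261 D.

P = -0.261 D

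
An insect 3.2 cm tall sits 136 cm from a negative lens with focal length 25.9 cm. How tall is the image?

0.512 cm

For a negative lens, f = -25.9 cm.
1/d_i = 1/f − 1/d_o = 1/(-25.90) − 1/(136) = -0.04596, so d_i = -21.76 cm.
m = −d_i/d_o = +0.1600.
|h_i| = |m|·h_o = 0.1600 × 3.2 = 0.512 cm. The image is virtual, upright and reduced, on the same side as the object.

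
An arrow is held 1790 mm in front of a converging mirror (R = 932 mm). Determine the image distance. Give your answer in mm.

f = R/2 = 932/2 = 466.0 mm.
Mirror equation: 1/q = 1/f − 1/p = 1/(466.0) − 1/(1790) = 0.002146 − 0.0005587 = 0.001587, so q = 630 mm.
The image is real, inverted and reduced, in front of the mirror.

630 mm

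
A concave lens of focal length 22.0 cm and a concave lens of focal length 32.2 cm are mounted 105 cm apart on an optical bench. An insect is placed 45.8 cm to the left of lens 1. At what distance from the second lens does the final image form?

Lens 1 is diverging, so f₁ = −22.0 cm.
Lens 1: 1/d_i1 = 1/f₁ − 1/d_o1 = 1/(-22.0) − 1/(45.8) = -0.06729, so d_i1 = -14.86 cm.
The intermediate image is 14.86 cm to the left of lens 1 (virtual), which is 105 − (-14.86) = 119.9 cm to the left of lens 2, so d_o2 = +119.9 cm.
Lens 2 is diverging, so f₂ = −32.2 cm.
Lens 2: 1/d_i2 = 1/f₂ − 1/d_o2 = 1/(-32.2) − 1/(119.9) = -0.03940, so d_i2 = -25.4 cm.
The final image is virtual, 25.4 cm to the left of lens 2 (overall magnification ≈ 0.069).

25.4 cm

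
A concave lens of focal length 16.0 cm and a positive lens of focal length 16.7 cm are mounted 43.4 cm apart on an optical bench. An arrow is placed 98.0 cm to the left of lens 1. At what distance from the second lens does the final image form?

Lens 1 is diverging, so f₁ = −16.0 cm.
Lens 1: 1/d_i1 = 1/f₁ − 1/d_o1 = 1/(-16.0) − 1/(98.0) = -0.07270, so d_i1 = -13.75 cm.
The intermediate image is 13.75 cm to the left of lens 1 (virtual), which is 43.4 − (-13.75) = 57.15 cm to the left of lens 2, so d_o2 = +57.15 cm.
Lens 2: 1/d_i2 = 1/f₂ − 1/d_o2 = 1/(16.7) − 1/(57.15) = 0.04238, so d_i2 = 23.6 cm.
The final image is real, 23.6 cm to the right of lens 2 (overall magnification ≈ -0.058).

23.6 cm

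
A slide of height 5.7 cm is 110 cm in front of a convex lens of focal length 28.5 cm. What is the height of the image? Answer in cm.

1/d_i = 1/f − 1/d_o = 1/(28.50) − 1/(110) = 0.02600, so d_i = 38.47 cm.
m = −d_i/d_o = -0.3497.
|h_i| = |m|·h_o = 0.3497 × 5.7 = 1.99 cm. The image is real, inverted and reduced, on the far side of the lens.

1.99 cm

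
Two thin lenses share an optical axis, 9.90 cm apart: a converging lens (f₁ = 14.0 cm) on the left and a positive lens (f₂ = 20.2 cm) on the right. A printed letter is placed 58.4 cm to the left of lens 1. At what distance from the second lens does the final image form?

Lens 1: 1/d_i1 = 1/f₁ − 1/d_o1 = 1/(14.0) − 1/(58.4) = 0.05431, so d_i1 = 18.41 cm.
The intermediate image is 18.41 cm to the right of lens 1, which lies 8.510 cm to the right of lens 2 — a virtual object — so d_o2 = −8.510 cm.
Lens 2: 1/d_i2 = 1/f₂ − 1/d_o2 = 1/(20.2) − 1/(-8.510) = 0.1670, so d_i2 = 5.99 cm.
The final image is real, 5.99 cm to the right of lens 2 (overall magnification ≈ -0.22).

5.99 cm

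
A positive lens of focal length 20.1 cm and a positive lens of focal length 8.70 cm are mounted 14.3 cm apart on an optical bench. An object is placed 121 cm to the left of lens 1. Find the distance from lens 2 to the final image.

4.61 cm

Lens 1: 1/d_i1 = 1/f₁ − 1/d_o1 = 1/(20.1) − 1/(121) = 0.04149, so d_i1 = 24.10 cm.
The intermediate image is 24.10 cm to the right of lens 1, which lies 9.800 cm to the right of lens 2 — a virtual object — so d_o2 = −9.800 cm.
Lens 2: 1/d_i2 = 1/f₂ − 1/d_o2 = 1/(8.70) − 1/(-9.800) = 0.2170, so d_i2 = 4.61 cm.
The final image is real, 4.61 cm to the right of lens 2 (overall magnification ≈ -0.094).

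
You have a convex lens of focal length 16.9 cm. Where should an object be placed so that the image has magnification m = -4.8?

20.4 cm

m = −d_i/d_o ⇒ d_i = −m·d_o.
1/f = 1/d_o + 1/d_i = 1/d_o − 1/(m·d_o) = (1 − 1/m)/d_o, so d_o = f(1 − 1/m) = (16.90)(1 − 1/(-4.8)) = 20.4 cm.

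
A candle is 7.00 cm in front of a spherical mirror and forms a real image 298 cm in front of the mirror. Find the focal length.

Real image ⇒ d_i = +298 cm.
1/f = 1/d_o + 1/d_i = 1/(7.00) + 1/(298) = 0.1462, so f = 6.84 cm.
Since f is positive, the spherical mirror is concave.

f = 6.84 cm (concave)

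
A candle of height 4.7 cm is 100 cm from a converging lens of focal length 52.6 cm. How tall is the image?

1/d_i = 1/f − 1/d_o = 1/(52.60) − 1/(100) = 0.009011, so d_i = 111.0 cm.
m = −d_i/d_o = -1.110.
|h_i| = |m|·h_o = 1.110 × 4.7 = 5.22 cm. The image is real, inverted and enlarged, on the far side of the lens.

5.22 cm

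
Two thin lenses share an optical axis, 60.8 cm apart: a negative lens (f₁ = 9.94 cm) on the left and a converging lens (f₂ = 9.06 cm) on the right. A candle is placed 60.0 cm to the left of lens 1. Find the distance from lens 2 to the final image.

Lens 1 is diverging, so f₁ = −9.94 cm.
Lens 1: 1/d_i1 = 1/f₁ − 1/d_o1 = 1/(-9.94) − 1/(60.0) = -0.1173, so d_i1 = -8.527 cm.
The intermediate image is 8.527 cm to the left of lens 1 (virtual), which is 60.8 − (-8.527) = 69.33 cm to the left of lens 2, so d_o2 = +69.33 cm.
Lens 2: 1/d_i2 = 1/f₂ − 1/d_o2 = 1/(9.06) − 1/(69.33) = 0.09595, so d_i2 = 10.4 cm.
The final image is real, 10.4 cm to the right of lens 2 (overall magnification ≈ -0.021).

10.4 cm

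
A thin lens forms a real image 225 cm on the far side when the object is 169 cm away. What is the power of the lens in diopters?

P = +1.04 D

d_i = +225 cm.
1/f = 1/d_o + 1/d_i = 1/(169) + 1/(225) = 0.01036 cm⁻¹.
f = 96.51 cm = 0.9651 m, so P = 1/f = +1.04 D.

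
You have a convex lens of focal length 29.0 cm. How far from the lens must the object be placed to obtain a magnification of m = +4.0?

21.8 cm

m = −d_i/d_o ⇒ d_i = −m·d_o.
1/f = 1/d_o + 1/d_i = 1/d_o − 1/(m·d_o) = (1 − 1/m)/d_o, so d_o = f(1 − 1/m) = (29.00)(1 − 1/(+4.0)) = 21.8 cm.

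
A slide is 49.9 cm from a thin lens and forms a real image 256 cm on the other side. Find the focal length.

Real image ⇒ d_i = +256 cm.
1/f = 1/d_o + 1/d_i = 1/(49.9) + 1/(256) = 0.02395, so f = 41.8 cm.
Since f is positive, the thin lens is converging.

f = 41.8 cm (converging)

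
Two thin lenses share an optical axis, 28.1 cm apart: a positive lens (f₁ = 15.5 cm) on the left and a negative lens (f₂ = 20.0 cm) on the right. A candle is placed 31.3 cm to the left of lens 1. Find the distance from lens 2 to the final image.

Lens 1: 1/d_i1 = 1/f₁ − 1/d_o1 = 1/(15.5) − 1/(31.3) = 0.03257, so d_i1 = 30.71 cm.
The intermediate image is 30.71 cm to the right of lens 1, which lies 2.610 cm to the right of lens 2 — a virtual object — so d_o2 = −2.610 cm.
Lens 2 is diverging, so f₂ = −20.0 cm.
Lens 2: 1/d_i2 = 1/f₂ − 1/d_o2 = 1/(-20.0) − 1/(-2.610) = 0.3331, so d_i2 = 3.00 cm.
The final image is real, 3.00 cm to the right of lens 2 (overall magnification ≈ -1.1).

3.00 cm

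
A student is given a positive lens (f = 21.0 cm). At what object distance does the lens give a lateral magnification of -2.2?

m = −d_i/d_o ⇒ d_i = −m·d_o.
1/f = 1/d_o + 1/d_i = 1/d_o − 1/(m·d_o) = (1 − 1/m)/d_o, so d_o = f(1 − 1/m) = (21.00)(1 − 1/(-2.2)) = 30.5 cm.

30.5 cm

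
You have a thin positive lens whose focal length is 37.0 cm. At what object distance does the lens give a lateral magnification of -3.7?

47.0 cm

m = −d_i/d_o ⇒ d_i = −m·d_o.
1/f = 1/d_o + 1/d_i = 1/d_o − 1/(m·d_o) = (1 − 1/m)/d_o, so d_o = f(1 − 1/m) = (37.00)(1 − 1/(-3.7)) = 47.0 cm.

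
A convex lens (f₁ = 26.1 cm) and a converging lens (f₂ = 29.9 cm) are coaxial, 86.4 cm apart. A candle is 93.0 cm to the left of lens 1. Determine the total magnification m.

m = +0.577

Lens 1: 1/d_i1 = 1/(26.1) − 1/(93.0) = 0.02756, so d_i1 = 36.28 cm; m₁ = −d_i1/d_o1 = -0.3901.
d_o2 = 86.4 − (36.28) = 50.12 cm.
Lens 2: 1/d_i2 = 1/(29.9) − 1/(50.12) = 0.01349, so d_i2 = 74.11 cm; m₂ = −d_i2/d_o2 = -1.479.
m = m₁·m₂ = (-0.3901)(-1.479) = +0.577.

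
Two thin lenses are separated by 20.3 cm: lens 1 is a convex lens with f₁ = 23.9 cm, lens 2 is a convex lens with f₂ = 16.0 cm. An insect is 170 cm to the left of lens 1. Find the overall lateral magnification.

Lens 1: 1/d_i1 = 1/(23.9) − 1/(170) = 0.03596, so d_i1 = 27.81 cm; m₁ = −d_i1/d_o1 = -0.1636.
d_o2 = 20.3 − (27.81) = -7.510 cm (virtual object).
Lens 2: 1/d_i2 = 1/(16.0) − 1/(-7.510) = 0.1957, so d_i2 = 5.111 cm; m₂ = −d_i2/d_o2 = +0.6806.
m = m₁·m₂ = (-0.1636)(+0.6806) = -0.111.

m = -0.111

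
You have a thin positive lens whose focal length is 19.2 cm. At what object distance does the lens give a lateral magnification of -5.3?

m = −d_i/d_o ⇒ d_i = −m·d_o.
1/f = 1/d_o + 1/d_i = 1/d_o − 1/(m·d_o) = (1 − 1/m)/d_o, so d_o = f(1 − 1/m) = (19.20)(1 − 1/(-5.3)) = 22.8 cm.

22.8 cm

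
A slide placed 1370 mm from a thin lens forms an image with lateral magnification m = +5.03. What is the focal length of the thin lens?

m = −d_i/d_o ⇒ d_i = −m·d_o = −(+5.03)·(1370) = -6891 mm.
1/f = 1/d_o + 1/d_i = 1/(1370) + 1/(-6891) = 0.0005848, so f = 1710 mm.
Since f is positive, the thin lens is converging.

f = 1710 mm (converging)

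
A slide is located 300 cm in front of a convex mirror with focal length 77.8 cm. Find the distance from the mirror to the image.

For a convex mirror, f = -77.8 cm.
Mirror equation: 1/d_i = 1/f − 1/d_o = 1/(-77.80) − 1/(300) = -0.01285 − 0.003333 = -0.01619, so d_i = -61.8 cm.
The image is virtual, upright and reduced, behind the mirror.

61.8 cm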